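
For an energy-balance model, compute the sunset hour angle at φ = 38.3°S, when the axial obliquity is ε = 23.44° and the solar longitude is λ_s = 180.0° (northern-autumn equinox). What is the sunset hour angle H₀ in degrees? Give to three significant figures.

Solar declination: sin δ = sin ε · sin λ_s = sin 23.44° × sin 180.0° = 0.00000, so δ = +0.000°.
cos H₀ = −tan φ · tan δ = −tan(-38.3°) × tan(+0.000°) = 0.0000, so H₀ = 1.5708 rad = 90.00°.

H₀ = 90.0°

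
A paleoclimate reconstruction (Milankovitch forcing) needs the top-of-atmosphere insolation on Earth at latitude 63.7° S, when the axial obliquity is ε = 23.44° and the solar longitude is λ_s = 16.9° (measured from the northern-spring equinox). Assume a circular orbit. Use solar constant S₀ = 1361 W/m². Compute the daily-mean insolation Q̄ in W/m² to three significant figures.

Solar declination: sin δ = sin ε · sin λ_s = sin 23.44° × sin 16.9° = 0.11564, so δ = +6.640°.
cos H₀ = −tan(-63.7°) tan(+6.640°) = 0.2356, H₀ = 1.3330 rad.
Bracket: H₀ sin φ sin δ + cos φ cos δ sin H₀ = 1.3330×-0.89649×0.11564 + 0.44307×0.99329×0.97186 = -0.138192 + 0.427713 = 0.289521.
Q̄ = (S₀/π) × [bracket] = (1361/π) × 0.289521 = 125.4 W/m².

Q̄ ≈ 125 W/m²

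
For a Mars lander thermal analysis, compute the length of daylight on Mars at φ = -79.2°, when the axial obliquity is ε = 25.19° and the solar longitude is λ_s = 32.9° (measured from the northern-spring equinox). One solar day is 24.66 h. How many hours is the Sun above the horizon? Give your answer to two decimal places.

Solar declination: sin δ = sin ε · sin λ_s = sin 25.19° × sin 32.9° = 0.23119, so δ = +13.367°.
cos H₀ = −tan φ · tan δ = 1.2457 ≥ 1, so the Sun never rises (polar night) and H₀ = 0.
Daylight = 2H₀/(2π) × 24.66 h = (0.0000/π) × 24.66 = 0.00 h.

0.00 h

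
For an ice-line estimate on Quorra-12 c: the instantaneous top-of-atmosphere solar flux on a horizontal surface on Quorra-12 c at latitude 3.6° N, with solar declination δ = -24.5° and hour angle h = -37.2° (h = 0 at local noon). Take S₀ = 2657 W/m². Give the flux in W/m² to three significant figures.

1.85e+03 W/m²

cos θ_z = sin φ sin δ + cos φ cos δ cos h = -0.026039 + 0.723381 = 0.697342.
Flux = S₀ · cos θ_z = 2657 × 0.697342 = 1853 W/m².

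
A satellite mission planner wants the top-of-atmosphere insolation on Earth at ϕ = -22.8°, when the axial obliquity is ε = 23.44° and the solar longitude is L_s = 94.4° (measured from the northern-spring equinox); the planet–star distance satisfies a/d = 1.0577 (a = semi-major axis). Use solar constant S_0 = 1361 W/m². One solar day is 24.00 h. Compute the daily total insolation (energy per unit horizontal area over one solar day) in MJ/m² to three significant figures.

Solar declination: sin δ = sin ε · sin L_s = sin 23.44° × sin 94.4° = 0.39662, so δ = +23.367°.
cos h₀ = −tan(-22.8°) tan(+23.367°) = 0.1816, h₀ = 1.3882 rad.
Bracket: h₀ sin ϕ sin δ + cos ϕ cos δ sin h₀ = 1.3882×-0.38752×0.39662 + 0.92186×0.91798×0.98337 = -0.213364 + 0.832176 = 0.618812.
Inverse-square distance factor (a/d)² = 1.0577² = 1.118729.
Q̄ = (S_0/π) × 1.118729 × [bracket] = (1361/π) × 1.118729 × 0.618812 = 299.91 W/m².
Daily total = Q̄ × 24.00 h × 3600 s/h = 299.91 × 24.00 × 3600 / 10⁶ = 25.91 MJ/m².

25.9 MJ/m²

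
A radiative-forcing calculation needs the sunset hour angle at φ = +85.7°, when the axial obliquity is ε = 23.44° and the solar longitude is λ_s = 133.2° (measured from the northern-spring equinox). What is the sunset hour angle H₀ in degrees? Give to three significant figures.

H₀ = 180°

Solar declination: sin δ = sin ε · sin λ_s = sin 23.44° × sin 133.2° = 0.28998, so δ = +16.856°.
Sunrise equation: cos H₀ = −tan φ · tan δ = -4.0297 ≤ −1, so the Sun never sets (polar day) and H₀ = π.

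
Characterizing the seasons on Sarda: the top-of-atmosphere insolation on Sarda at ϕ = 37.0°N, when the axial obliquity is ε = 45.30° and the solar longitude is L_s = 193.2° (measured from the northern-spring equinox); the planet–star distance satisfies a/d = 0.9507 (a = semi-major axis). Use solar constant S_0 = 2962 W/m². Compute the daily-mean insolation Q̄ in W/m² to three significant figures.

Q̄ ≈ 546 W/m²

Solar declination: sin δ = sin ε · sin L_s = sin 45.30° × sin 193.2° = -0.16231, so δ = -9.341°.
cos h₀ = −tan(+37.0°) tan(-9.341°) = 0.1240, h₀ = 1.4465 rad.
Bracket: h₀ sin ϕ sin δ + cos ϕ cos δ sin h₀ = 1.4465×0.60182×-0.16231 + 0.79864×0.98674×0.99229 = -0.141296 + 0.781974 = 0.640678.
Inverse-square distance factor (a/d)² = 0.9507² = 0.903830.
Q̄ = (S_0/π) × 0.903830 × [bracket] = (2962/π) × 0.903830 × 0.640678 = 546.0 W/m².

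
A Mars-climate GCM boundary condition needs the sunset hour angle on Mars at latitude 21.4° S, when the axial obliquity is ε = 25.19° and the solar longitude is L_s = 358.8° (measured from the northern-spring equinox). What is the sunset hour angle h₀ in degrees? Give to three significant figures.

Solar declination: sin δ = sin ε · sin L_s = sin 25.19° × sin 358.8° = -0.00891, so δ = -0.511°.
cos h₀ = −tan ϕ · tan δ = −tan(-21.4°) × tan(-0.511°) = -0.0035, so h₀ = 1.5743 rad = 90.20°.

h₀ = 90.2°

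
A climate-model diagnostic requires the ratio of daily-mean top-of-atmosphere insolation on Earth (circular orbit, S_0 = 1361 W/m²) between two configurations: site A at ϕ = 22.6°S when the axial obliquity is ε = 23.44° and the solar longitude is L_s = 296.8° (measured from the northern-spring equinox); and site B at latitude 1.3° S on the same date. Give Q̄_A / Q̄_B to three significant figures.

Q̄_A / Q̄_B ≈ 1.15

— Configuration A (ϕ=-22.6°):
Solar declination: sin δ = sin ε · sin L_s = sin 23.44° × sin 296.8° = -0.35506, so δ = -20.797°.
cos h₀ = −tan(-22.6°) tan(-20.797°) = -0.1581, h₀ = 1.7296 rad.
Bracket: h₀ sin ϕ sin δ + cos ϕ cos δ sin h₀ = 1.7296×-0.38430×-0.35506 + 0.92321×0.93484×0.98742 = 0.236003 + 0.852196 = 1.088199.
Q̄ = (S_0/π) × [bracket] = (1361/π) × 1.088199 = 471.43 W/m².
— Configuration B (ϕ=-1.3°):
cos h₀ = −tan(-1.3°) tan(-20.797°) = -0.0086, h₀ = 1.5794 rad.
Bracket: h₀ sin ϕ sin δ + cos ϕ cos δ sin h₀ = 1.5794×-0.02269×-0.35506 + 0.99974×0.93484×0.99996 = 0.012724 + 0.934560 = 0.947284.
Q̄ = (S_0/π) × [bracket] = (1361/π) × 0.947284 = 410.38 W/m².
Ratio Q̄_A / Q̄_B = 471.43 / 410.38 = 1.149.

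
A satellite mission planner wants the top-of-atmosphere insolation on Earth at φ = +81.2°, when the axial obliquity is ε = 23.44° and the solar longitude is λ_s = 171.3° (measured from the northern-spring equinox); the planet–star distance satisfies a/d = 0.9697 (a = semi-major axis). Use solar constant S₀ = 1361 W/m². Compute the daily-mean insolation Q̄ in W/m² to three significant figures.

Q̄ ≈ 105 W/m²

Solar declination: sin δ = sin ε · sin λ_s = sin 23.44° × sin 171.3° = 0.06017, so δ = +3.450°.
cos H₀ = −tan(+81.2°) tan(+3.450°) = -0.3894, H₀ = 1.9708 rad.
Bracket: H₀ sin φ sin δ + cos φ cos δ sin H₀ = 1.9708×0.98823×0.06017 + 0.15299×0.99819×0.92108 = 0.117187 + 0.140661 = 0.257848.
Inverse-square distance factor (a/d)² = 0.9697² = 0.940318.
Q̄ = (S₀/π) × 0.940318 × [bracket] = (1361/π) × 0.940318 × 0.257848 = 105.0 W/m².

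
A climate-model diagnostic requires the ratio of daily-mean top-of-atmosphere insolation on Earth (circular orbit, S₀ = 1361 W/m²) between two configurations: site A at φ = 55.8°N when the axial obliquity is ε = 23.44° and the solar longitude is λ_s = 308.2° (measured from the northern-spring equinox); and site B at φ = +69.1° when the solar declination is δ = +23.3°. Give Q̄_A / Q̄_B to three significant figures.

— Configuration A (φ=+55.8°):
Solar declination: sin δ = sin ε · sin λ_s = sin 23.44° × sin 308.2° = -0.31260, so δ = -18.216°.
cos H₀ = −tan(+55.8°) tan(-18.216°) = 0.4843, H₀ = 1.0653 rad.
Bracket: H₀ sin φ sin δ + cos φ cos δ sin H₀ = 1.0653×0.82708×-0.31260 + 0.56208×0.94988×0.87493 = -0.275428 + 0.467133 = 0.191705.
Q̄ = (S₀/π) × [bracket] = (1361/π) × 0.191705 = 83.050 W/m².
— Configuration B (φ=+69.1°):
cos H₀ = −tan(+69.1°) tan(+23.300°) = -1.1278 ≤ −1 ⇒ polar day, H₀ = π.
Bracket: H₀ sin φ sin δ + cos φ cos δ sin H₀ = 3.1416×0.93420×0.39555 + 0.35674×0.91845×0.00000 = 1.160893 + 0.000000 = 1.160893.
Q̄ = (S₀/π) × [bracket] = (1361/π) × 1.160893 = 502.92 W/m².
Ratio Q̄_A / Q̄_B = 83.050 / 502.92 = 0.1651.

Q̄_A / Q̄_B ≈ 0.165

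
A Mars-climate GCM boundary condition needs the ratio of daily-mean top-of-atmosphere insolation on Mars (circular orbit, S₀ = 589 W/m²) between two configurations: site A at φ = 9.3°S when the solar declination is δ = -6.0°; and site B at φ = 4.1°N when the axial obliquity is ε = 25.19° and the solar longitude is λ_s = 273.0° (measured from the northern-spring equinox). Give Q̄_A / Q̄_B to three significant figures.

— Configuration A (φ=-9.3°):
cos H₀ = −tan(-9.3°) tan(-6.000°) = -0.0172, H₀ = 1.5880 rad.
Bracket: H₀ sin φ sin δ + cos φ cos δ sin H₀ = 1.5880×-0.16160×-0.10453 + 0.98686×0.99452×0.99985 = 0.026825 + 0.981305 = 1.008130.
Q̄ = (S₀/π) × [bracket] = (589/π) × 1.008130 = 189.01 W/m².
— Configuration B (φ=+4.1°):
Solar declination: sin δ = sin ε · sin λ_s = sin 25.19° × sin 273.0° = -0.42504, so δ = -25.153°.
cos H₀ = −tan(+4.1°) tan(-25.153°) = 0.0337, H₀ = 1.5371 rad.
Bracket: H₀ sin φ sin δ + cos φ cos δ sin H₀ = 1.5371×0.07150×-0.42504 + 0.99744×0.90518×0.99943 = -0.046713 + 0.902348 = 0.855635.
Q̄ = (S₀/π) × [bracket] = (589/π) × 0.855635 = 160.42 W/m².
Ratio Q̄_A / Q̄_B = 189.01 / 160.42 = 1.178.

Q̄_A / Q̄_B ≈ 1.18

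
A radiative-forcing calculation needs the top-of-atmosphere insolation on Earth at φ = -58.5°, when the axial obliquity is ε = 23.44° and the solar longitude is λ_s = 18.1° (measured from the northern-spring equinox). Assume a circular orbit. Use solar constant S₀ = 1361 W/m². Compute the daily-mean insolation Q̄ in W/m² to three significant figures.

Solar declination: sin δ = sin ε · sin λ_s = sin 23.44° × sin 18.1° = 0.12358, so δ = +7.099°.
cos H₀ = −tan(-58.5°) tan(+7.099°) = 0.2032, H₀ = 1.3661 rad.
Bracket: H₀ sin φ sin δ + cos φ cos δ sin H₀ = 1.3661×-0.85264×0.12358 + 0.52250×0.99233×0.97913 = -0.143945 + 0.507671 = 0.363726.
Q̄ = (S₀/π) × [bracket] = (1361/π) × 0.363726 = 157.6 W/m².

Q̄ ≈ 158 W/m²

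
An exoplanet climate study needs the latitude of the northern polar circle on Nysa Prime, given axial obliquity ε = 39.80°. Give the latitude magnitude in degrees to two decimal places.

The polar circle is the lowest latitude that experiences at least one full rotation of continuous daylight at the northern-summer solstice; it lies at |φ| = 90° − ε = 90° − 39.80° = 50.20°.

50.20°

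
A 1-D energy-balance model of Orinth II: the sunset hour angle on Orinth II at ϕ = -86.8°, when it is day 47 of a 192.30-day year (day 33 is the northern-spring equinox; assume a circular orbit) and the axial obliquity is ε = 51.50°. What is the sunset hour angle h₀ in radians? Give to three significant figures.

Solar longitude: L_s = 360° × (47 − 33)/192.30 = 26.209°.
sin δ = sin 51.50° × sin 26.209° = 0.34564, so δ = +20.221°.
cos h₀ = −tan ϕ · tan δ = 6.5882 ≥ 1, so the host star never rises (polar night) and h₀ = 0.

h₀ = 0.00 rad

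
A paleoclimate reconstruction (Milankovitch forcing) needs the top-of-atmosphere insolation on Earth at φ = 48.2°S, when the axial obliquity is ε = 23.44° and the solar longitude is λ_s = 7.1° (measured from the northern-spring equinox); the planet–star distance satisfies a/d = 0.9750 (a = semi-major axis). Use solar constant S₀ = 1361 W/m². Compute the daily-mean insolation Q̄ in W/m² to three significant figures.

Solar declination: sin δ = sin ε · sin λ_s = sin 23.44° × sin 7.1° = 0.04917, so δ = +2.818°.
cos H₀ = −tan(-48.2°) tan(+2.818°) = 0.0551, H₀ = 1.5157 rad.
Bracket: H₀ sin φ sin δ + cos φ cos δ sin H₀ = 1.5157×-0.74548×0.04917 + 0.66653×0.99879×0.99848 = -0.055558 + 0.664712 = 0.609154.
Inverse-square distance factor (a/d)² = 0.9750² = 0.950625.
Q̄ = (S₀/π) × 0.950625 × [bracket] = (1361/π) × 0.950625 × 0.609154 = 250.9 W/m².

Q̄ ≈ 251 W/m²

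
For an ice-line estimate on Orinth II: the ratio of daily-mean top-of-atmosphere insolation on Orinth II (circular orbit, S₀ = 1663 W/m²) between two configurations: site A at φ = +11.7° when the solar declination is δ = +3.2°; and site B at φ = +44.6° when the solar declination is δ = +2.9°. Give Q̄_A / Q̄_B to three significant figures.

Q̄_A / Q̄_B ≈ 1.30

— Configuration A (φ=+11.7°):
cos H₀ = −tan(+11.7°) tan(+3.200°) = -0.0116, H₀ = 1.5824 rad.
Bracket: H₀ sin φ sin δ + cos φ cos δ sin H₀ = 1.5824×0.20279×0.05582 + 0.97922×0.99844×0.99993 = 0.017912 + 0.977624 = 0.995536.
Q̄ = (S₀/π) × [bracket] = (1663/π) × 0.995536 = 526.99 W/m².
— Configuration B (φ=+44.6°):
cos H₀ = −tan(+44.6°) tan(+2.900°) = -0.0500, H₀ = 1.6208 rad.
Bracket: H₀ sin φ sin δ + cos φ cos δ sin H₀ = 1.6208×0.70215×0.05059 + 0.71203×0.99872×0.99875 = 0.057574 + 0.710230 = 0.767804.
Q̄ = (S₀/π) × [bracket] = (1663/π) × 0.767804 = 406.44 W/m².
Ratio Q̄_A / Q̄_B = 526.99 / 406.44 = 1.297.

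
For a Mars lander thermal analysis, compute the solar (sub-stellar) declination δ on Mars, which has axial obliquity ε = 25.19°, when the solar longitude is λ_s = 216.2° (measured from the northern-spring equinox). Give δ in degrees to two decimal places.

δ = -14.56°

sin δ = sin ε · sin λ_s = sin 25.19° × sin 216.2° = -0.251374.
δ = arcsin(-0.251374) = -14.56°.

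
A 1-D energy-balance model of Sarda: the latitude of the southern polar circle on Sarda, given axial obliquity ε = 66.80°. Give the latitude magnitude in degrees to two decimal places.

23.20°

The polar circle is the lowest latitude that experiences at least one full rotation of continuous darkness at the northern-summer solstice; it lies at |ϕ| = 90° − ε = 90° − 66.80° = 23.20°.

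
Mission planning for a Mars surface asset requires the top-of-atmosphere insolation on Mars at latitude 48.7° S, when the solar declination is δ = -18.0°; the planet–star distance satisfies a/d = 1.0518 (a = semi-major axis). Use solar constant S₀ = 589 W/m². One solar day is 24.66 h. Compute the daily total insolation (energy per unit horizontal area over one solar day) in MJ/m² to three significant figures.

cos H₀ = −tan(-48.7°) tan(-18.000°) = -0.3698, H₀ = 1.9496 rad.
Bracket: H₀ sin φ sin δ + cos φ cos δ sin H₀ = 1.9496×-0.75126×-0.30902 + 0.66000×0.95106×0.92909 = 0.452608 + 0.583189 = 1.035797.
Inverse-square distance factor (a/d)² = 1.0518² = 1.106283.
Q̄ = (S₀/π) × 1.106283 × [bracket] = (589/π) × 1.106283 × 1.035797 = 214.84 W/m².
Daily total = Q̄ × 24.66 h × 3600 s/h = 214.84 × 24.66 × 3600 / 10⁶ = 19.07 MJ/m².

19.1 MJ/m²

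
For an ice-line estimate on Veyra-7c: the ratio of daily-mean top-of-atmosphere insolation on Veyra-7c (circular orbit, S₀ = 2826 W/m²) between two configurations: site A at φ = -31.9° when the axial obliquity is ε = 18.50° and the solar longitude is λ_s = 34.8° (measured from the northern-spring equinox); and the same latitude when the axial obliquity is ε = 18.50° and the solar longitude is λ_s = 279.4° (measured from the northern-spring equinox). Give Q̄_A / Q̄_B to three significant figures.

Q̄_A / Q̄_B ≈ 0.637

— Configuration A (φ=-31.9°):
Solar declination: sin δ = sin ε · sin λ_s = sin 18.50° × sin 34.8° = 0.18109, so δ = +10.433°.
cos H₀ = −tan(-31.9°) tan(+10.433°) = 0.1146, H₀ = 1.4559 rad.
Bracket: H₀ sin φ sin δ + cos φ cos δ sin H₀ = 1.4559×-0.52844×0.18109 + 0.84897×0.98347×0.99341 = -0.139323 + 0.829434 = 0.690111.
Q̄ = (S₀/π) × [bracket] = (2826/π) × 0.690111 = 620.79 W/m².
— Configuration B (φ=-31.9°):
Solar declination: sin δ = sin ε · sin λ_s = sin 18.50° × sin 279.4° = -0.31304, so δ = -18.243°.
cos H₀ = −tan(-31.9°) tan(-18.243°) = -0.2052, H₀ = 1.7774 rad.
Bracket: H₀ sin φ sin δ + cos φ cos δ sin H₀ = 1.7774×-0.52844×-0.31304 + 0.84897×0.94974×0.97873 = 0.294023 + 0.789151 = 1.083174.
Q̄ = (S₀/π) × [bracket] = (2826/π) × 1.083174 = 974.36 W/m².
Ratio Q̄_A / Q̄_B = 620.79 / 974.36 = 0.6371.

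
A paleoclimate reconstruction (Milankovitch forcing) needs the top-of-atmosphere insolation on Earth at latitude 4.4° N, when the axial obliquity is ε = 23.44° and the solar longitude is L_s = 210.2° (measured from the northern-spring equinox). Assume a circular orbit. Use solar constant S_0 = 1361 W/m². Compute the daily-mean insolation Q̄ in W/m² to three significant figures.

Q̄ ≈ 413 W/m²

Solar declination: sin δ = sin ε · sin L_s = sin 23.44° × sin 210.2° = -0.20010, so δ = -11.543°.
cos h₀ = −tan(+4.4°) tan(-11.543°) = 0.0157, h₀ = 1.5551 rad.
Bracket: h₀ sin ϕ sin δ + cos ϕ cos δ sin h₀ = 1.5551×0.07672×-0.20010 + 0.99705×0.97978×0.99988 = -0.023873 + 0.976772 = 0.952899.
Q̄ = (S_0/π) × [bracket] = (1361/π) × 0.952899 = 412.8 W/m².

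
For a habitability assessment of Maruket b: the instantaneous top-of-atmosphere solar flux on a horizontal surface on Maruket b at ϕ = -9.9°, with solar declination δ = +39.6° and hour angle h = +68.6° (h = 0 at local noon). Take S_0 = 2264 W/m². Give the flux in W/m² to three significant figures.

379 W/m²

cos θ_z = sin ϕ sin δ + cos ϕ cos δ cos h = -0.109592 + 0.276956 = 0.167364.
Flux = S_0 · cos θ_z = 2264 × 0.167364 = 378.9 W/m².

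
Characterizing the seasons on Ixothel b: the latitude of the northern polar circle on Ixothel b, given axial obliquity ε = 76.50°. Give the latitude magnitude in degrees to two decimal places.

The polar circle is the lowest latitude that experiences at least one full rotation of continuous daylight at the northern-summer solstice; it lies at |φ| = 90° − ε = 90° − 76.50° = 13.50°.

13.50°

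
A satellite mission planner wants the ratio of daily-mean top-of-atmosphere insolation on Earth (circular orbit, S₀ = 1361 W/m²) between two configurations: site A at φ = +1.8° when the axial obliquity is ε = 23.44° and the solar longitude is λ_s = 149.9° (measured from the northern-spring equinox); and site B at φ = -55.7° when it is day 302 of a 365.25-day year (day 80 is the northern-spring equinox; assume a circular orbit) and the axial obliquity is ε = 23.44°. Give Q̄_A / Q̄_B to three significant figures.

Q̄_A / Q̄_B ≈ 1.09

— Configuration A (φ=+1.8°):
Solar declination: sin δ = sin ε · sin λ_s = sin 23.44° × sin 149.9° = 0.19950, so δ = +11.507°.
cos H₀ = −tan(+1.8°) tan(+11.507°) = -0.0064, H₀ = 1.5772 rad.
Bracket: H₀ sin φ sin δ + cos φ cos δ sin H₀ = 1.5772×0.03141×0.19950 + 0.99951×0.97990×0.99998 = 0.009883 + 0.979400 = 0.989283.
Q̄ = (S₀/π) × [bracket] = (1361/π) × 0.989283 = 428.58 W/m².
— Configuration B (φ=-55.7°):
Solar longitude: λ_s = 360° × (302 − 80)/365.25 = 218.809°.
sin δ = sin 23.44° × sin 218.809° = -0.24930, so δ = -14.436°.
cos H₀ = −tan(-55.7°) tan(-14.436°) = -0.3774, H₀ = 1.9578 rad.
Bracket: H₀ sin φ sin δ + cos φ cos δ sin H₀ = 1.9578×-0.82610×-0.24930 + 0.56353×0.96843×0.92606 = 0.403203 + 0.505387 = 0.908590.
Q̄ = (S₀/π) × [bracket] = (1361/π) × 0.908590 = 393.62 W/m².
Ratio Q̄_A / Q̄_B = 428.58 / 393.62 = 1.089.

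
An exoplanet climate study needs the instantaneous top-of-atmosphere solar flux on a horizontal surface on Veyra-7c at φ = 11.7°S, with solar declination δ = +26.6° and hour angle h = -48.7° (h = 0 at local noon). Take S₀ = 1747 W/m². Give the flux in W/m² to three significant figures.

851 W/m²

cos θ_z = sin φ sin δ + cos φ cos δ cos h = -0.090800 + 0.577882 = 0.487082.
Flux = S₀ · cos θ_z = 1747 × 0.487082 = 850.9 W/m².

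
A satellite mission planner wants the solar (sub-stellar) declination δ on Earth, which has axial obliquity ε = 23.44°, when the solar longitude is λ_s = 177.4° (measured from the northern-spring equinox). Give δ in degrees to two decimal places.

sin δ = sin ε · sin λ_s = sin 23.44° × sin 177.4° = 0.018045.
δ = arcsin(0.018045) = +1.03°.

δ = +1.03°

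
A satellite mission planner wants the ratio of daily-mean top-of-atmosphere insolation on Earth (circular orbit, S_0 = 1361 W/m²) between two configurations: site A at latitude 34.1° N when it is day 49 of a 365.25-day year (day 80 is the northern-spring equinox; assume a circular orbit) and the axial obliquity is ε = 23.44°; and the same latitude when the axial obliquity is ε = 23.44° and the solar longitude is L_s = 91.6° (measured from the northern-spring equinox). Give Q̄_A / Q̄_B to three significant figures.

Q̄_A / Q̄_B ≈ 0.561

— Configuration A (ϕ=+34.1°):
Solar longitude: L_s = 360° × (49 − 80)/365.25 = -30.554°, i.e. -30.554° + 360° = 329.446°.
sin δ = sin 23.44° × sin 329.446° = -0.20222, so δ = -11.667°.
cos h₀ = −tan(+34.1°) tan(-11.667°) = 0.1398, h₀ = 1.4305 rad.
Bracket: h₀ sin ϕ sin δ + cos ϕ cos δ sin h₀ = 1.4305×0.56064×-0.20222 + 0.82806×0.97934×0.99018 = -0.162180 + 0.802989 = 0.640809.
Q̄ = (S_0/π) × [bracket] = (1361/π) × 0.640809 = 277.61 W/m².
— Configuration B (ϕ=+34.1°):
Solar declination: sin δ = sin ε · sin L_s = sin 23.44° × sin 91.6° = 0.39763, so δ = +23.430°.
cos h₀ = −tan(+34.1°) tan(+23.430°) = -0.2934, h₀ = 1.8686 rad.
Bracket: h₀ sin ϕ sin δ + cos ϕ cos δ sin h₀ = 1.8686×0.56064×0.39763 + 0.82806×0.91754×0.95599 = 0.416562 + 0.726340 = 1.142902.
Q̄ = (S_0/π) × [bracket] = (1361/π) × 1.142902 = 495.13 W/m².
Ratio Q̄_A / Q̄_B = 277.61 / 495.13 = 0.5607.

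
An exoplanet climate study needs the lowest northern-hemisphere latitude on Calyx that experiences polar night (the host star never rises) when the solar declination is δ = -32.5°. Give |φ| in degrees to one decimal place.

|φ| = 57.5°

Polar night requires cos H₀ = −tan φ tan δ ≥ 1, i.e. tan φ tan δ ≤ −1.
The boundary is |tan φ| · |tan δ| = 1, so |φ| = 90° − |δ| = 90° − 32.5° = 57.5° in the northern hemisphere.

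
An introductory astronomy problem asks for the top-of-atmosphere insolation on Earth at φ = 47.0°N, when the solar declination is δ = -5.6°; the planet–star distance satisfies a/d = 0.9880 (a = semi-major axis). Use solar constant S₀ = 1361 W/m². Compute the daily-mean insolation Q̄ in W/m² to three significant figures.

cos H₀ = −tan(+47.0°) tan(-5.600°) = 0.1051, H₀ = 1.4655 rad.
Bracket: H₀ sin φ sin δ + cos φ cos δ sin H₀ = 1.4655×0.73135×-0.09758 + 0.68200×0.99523×0.99446 = -0.104586 + 0.674987 = 0.570401.
Inverse-square distance factor (a/d)² = 0.9880² = 0.976144.
Q̄ = (S₀/π) × 0.976144 × [bracket] = (1361/π) × 0.976144 × 0.570401 = 241.2 W/m².

Q̄ ≈ 241 W/m²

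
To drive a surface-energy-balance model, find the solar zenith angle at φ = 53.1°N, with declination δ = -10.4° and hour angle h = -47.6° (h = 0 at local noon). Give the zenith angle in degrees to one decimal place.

θ_z = 75.3°

cos θ_z = sin φ sin δ + cos φ cos δ cos h = -0.144358 + 0.398213 = 0.253855.
θ_z = arccos(0.253855) = 75.3°.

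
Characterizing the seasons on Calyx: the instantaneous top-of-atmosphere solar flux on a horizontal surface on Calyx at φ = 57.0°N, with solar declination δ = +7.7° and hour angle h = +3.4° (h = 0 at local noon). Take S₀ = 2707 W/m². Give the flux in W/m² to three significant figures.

cos θ_z = sin φ sin δ + cos φ cos δ cos h = 0.112370 + 0.538778 = 0.651148.
Flux = S₀ · cos θ_z = 2707 × 0.651148 = 1763 W/m².

1.76e+03 W/m²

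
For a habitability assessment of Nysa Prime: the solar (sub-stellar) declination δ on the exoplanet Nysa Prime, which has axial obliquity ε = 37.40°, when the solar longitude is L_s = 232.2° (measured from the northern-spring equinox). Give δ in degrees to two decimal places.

δ = -28.68°

sin δ = sin ε · sin L_s = sin 37.40° × sin 232.2° = -0.479921.
δ = arcsin(-0.479921) = -28.68°.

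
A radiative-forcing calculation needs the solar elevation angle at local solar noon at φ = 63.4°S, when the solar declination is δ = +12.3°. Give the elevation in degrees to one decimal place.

At local noon the hour angle is zero, so the zenith angle equals |φ − δ| = |-63.4° − (+12.300°)| = 75.700°.
Elevation = 90° − 75.700° = 14.3°.

14.3°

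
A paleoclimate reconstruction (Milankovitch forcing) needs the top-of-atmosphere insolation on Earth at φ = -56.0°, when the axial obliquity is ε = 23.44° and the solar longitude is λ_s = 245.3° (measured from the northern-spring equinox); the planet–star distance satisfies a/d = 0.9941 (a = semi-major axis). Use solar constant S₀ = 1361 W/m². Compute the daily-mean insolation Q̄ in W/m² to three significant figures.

Solar declination: sin δ = sin ε · sin λ_s = sin 23.44° × sin 245.3° = -0.36139, so δ = -21.186°.
cos H₀ = −tan(-56.0°) tan(-21.186°) = -0.5746, H₀ = 2.1829 rad.
Bracket: H₀ sin φ sin δ + cos φ cos δ sin H₀ = 2.1829×-0.82904×-0.36139 + 0.55919×0.93241×0.81842 = 0.654012 + 0.426720 = 1.080732.
Inverse-square distance factor (a/d)² = 0.9941² = 0.988235.
Q̄ = (S₀/π) × 0.988235 × [bracket] = (1361/π) × 0.988235 × 1.080732 = 462.7 W/m².

Q̄ ≈ 463 W/m²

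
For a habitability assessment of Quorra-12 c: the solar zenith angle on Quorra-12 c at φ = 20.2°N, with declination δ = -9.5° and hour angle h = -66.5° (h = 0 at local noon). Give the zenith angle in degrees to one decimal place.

θ_z = 71.8°

cos θ_z = sin φ sin δ + cos φ cos δ cos h = -0.056991 + 0.369091 = 0.312100.
θ_z = arccos(0.312100) = 71.8°.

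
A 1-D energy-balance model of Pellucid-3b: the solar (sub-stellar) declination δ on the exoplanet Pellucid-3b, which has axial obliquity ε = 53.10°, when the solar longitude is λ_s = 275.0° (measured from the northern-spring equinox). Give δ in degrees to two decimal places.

sin δ = sin ε · sin λ_s = sin 53.10° × sin 275.0° = -0.796642.
δ = arcsin(-0.796642) = -52.81°.

δ = -52.81°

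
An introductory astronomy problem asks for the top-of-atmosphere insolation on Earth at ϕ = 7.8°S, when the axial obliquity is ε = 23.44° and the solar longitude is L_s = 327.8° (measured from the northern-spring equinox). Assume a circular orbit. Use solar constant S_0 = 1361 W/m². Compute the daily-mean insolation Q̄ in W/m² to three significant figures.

Q̄ ≈ 439 W/m²

Solar declination: sin δ = sin ε · sin L_s = sin 23.44° × sin 327.8° = -0.21197, so δ = -12.238°.
cos h₀ = −tan(-7.8°) tan(-12.238°) = -0.0297, h₀ = 1.6005 rad.
Bracket: h₀ sin ϕ sin δ + cos ϕ cos δ sin h₀ = 1.6005×-0.13572×-0.21197 + 0.99075×0.97728×0.99956 = 0.046044 + 0.967814 = 1.013858.
Q̄ = (S_0/π) × [bracket] = (1361/π) × 1.013858 = 439.2 W/m².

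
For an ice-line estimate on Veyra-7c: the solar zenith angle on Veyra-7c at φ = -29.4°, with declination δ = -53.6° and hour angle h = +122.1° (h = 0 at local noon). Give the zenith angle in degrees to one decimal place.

θ_z = 83.1°

cos θ_z = sin φ sin δ + cos φ cos δ cos h = 0.395125 + -0.274730 = 0.120395.
θ_z = arccos(0.120395) = 83.1°.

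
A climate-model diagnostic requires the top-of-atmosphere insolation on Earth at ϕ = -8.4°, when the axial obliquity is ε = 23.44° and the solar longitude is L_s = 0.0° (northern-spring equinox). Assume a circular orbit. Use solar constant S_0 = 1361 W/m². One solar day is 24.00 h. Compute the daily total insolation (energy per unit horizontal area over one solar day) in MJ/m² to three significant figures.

37.0 MJ/m²

Solar declination: sin δ = sin ε · sin L_s = sin 23.44° × sin 0.0° = 0.00000, so δ = +0.000°.
cos h₀ = −tan(-8.4°) tan(+0.000°) = 0.0000, h₀ = 1.5708 rad.
Bracket: h₀ sin ϕ sin δ + cos ϕ cos δ sin h₀ = 1.5708×-0.14608×0.00000 + 0.98927×1.00000×1.00000 = -0.000000 + 0.989270 = 0.989270.
Q̄ = (S_0/π) × [bracket] = (1361/π) × 0.989270 = 428.57 W/m².
Daily total = Q̄ × 24.00 h × 3600 s/h = 428.57 × 24.00 × 3600 / 10⁶ = 37.03 MJ/m².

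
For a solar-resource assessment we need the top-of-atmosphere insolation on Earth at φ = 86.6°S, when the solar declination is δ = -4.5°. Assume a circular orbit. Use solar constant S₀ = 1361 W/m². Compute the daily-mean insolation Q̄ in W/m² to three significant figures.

cos H₀ = −tan(-86.6°) tan(-4.500°) = -1.3247 ≤ −1 ⇒ polar day, H₀ = π.
Bracket: H₀ sin φ sin δ + cos φ cos δ sin H₀ = 3.1416×-0.99824×-0.07846 + 0.05931×0.99692×0.00000 = 0.246056 + 0.000000 = 0.246056.
Q̄ = (S₀/π) × [bracket] = (1361/π) × 0.246056 = 106.6 W/m².

Q̄ ≈ 107 W/m²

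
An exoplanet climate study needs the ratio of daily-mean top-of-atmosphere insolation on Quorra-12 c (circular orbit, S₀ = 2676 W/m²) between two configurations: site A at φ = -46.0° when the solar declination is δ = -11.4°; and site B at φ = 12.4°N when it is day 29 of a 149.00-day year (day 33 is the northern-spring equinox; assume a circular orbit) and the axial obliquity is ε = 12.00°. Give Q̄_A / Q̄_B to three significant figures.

— Configuration A (φ=-46.0°):
cos H₀ = −tan(-46.0°) tan(-11.400°) = -0.2088, H₀ = 1.7811 rad.
Bracket: H₀ sin φ sin δ + cos φ cos δ sin H₀ = 1.7811×-0.71934×-0.19766 + 0.69466×0.98027×0.97796 = 0.253245 + 0.665946 = 0.919191.
Q̄ = (S₀/π) × [bracket] = (2676/π) × 0.919191 = 782.96 W/m².
— Configuration B (φ=+12.4°):
Solar longitude: λ_s = 360° × (29 − 33)/149.00 = -9.664°, i.e. -9.664° + 360° = 350.336°.
sin δ = sin 12.00° × sin 350.336° = -0.03490, so δ = -2.000°.
cos H₀ = −tan(+12.4°) tan(-2.000°) = 0.0077, H₀ = 1.5631 rad.
Bracket: H₀ sin φ sin δ + cos φ cos δ sin H₀ = 1.5631×0.21474×-0.03490 + 0.97667×0.99939×0.99997 = -0.011715 + 0.976045 = 0.964330.
Q̄ = (S₀/π) × [bracket] = (2676/π) × 0.964330 = 821.41 W/m².
Ratio Q̄_A / Q̄_B = 782.96 / 821.41 = 0.9532.

Q̄_A / Q̄_B ≈ 0.953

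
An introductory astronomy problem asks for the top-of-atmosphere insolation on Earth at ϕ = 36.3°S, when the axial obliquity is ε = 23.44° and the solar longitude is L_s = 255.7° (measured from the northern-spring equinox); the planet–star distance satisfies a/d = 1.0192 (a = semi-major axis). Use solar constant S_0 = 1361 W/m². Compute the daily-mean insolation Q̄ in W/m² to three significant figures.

Q̄ ≈ 512 W/m²

Solar declination: sin δ = sin ε · sin L_s = sin 23.44° × sin 255.7° = -0.38546, so δ = -22.673°.
cos h₀ = −tan(-36.3°) tan(-22.673°) = -0.3069, h₀ = 1.8827 rad.
Bracket: h₀ sin ϕ sin δ + cos ϕ cos δ sin h₀ = 1.8827×-0.59201×-0.38546 + 0.80593×0.92272×0.95175 = 0.429625 + 0.707767 = 1.137392.
Inverse-square distance factor (a/d)² = 1.0192² = 1.038769.
Q̄ = (S_0/π) × 1.038769 × [bracket] = (1361/π) × 1.038769 × 1.137392 = 511.8 W/m².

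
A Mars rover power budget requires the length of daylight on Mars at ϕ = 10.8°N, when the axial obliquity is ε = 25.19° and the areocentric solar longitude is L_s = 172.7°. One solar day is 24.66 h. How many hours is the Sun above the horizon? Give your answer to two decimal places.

sin δ = sin 25.19° × sin 172.7° = 0.05408, so δ = +3.100°.
cos h₀ = −tan ϕ · tan δ = −tan(+10.8°) × tan(+3.100°) = -0.0103, so h₀ = 1.5811 rad = 90.59°.
Daylight = 2h₀/(2π) × 24.66 h = (1.5811/π) × 24.66 = 12.41 h.

12.41 h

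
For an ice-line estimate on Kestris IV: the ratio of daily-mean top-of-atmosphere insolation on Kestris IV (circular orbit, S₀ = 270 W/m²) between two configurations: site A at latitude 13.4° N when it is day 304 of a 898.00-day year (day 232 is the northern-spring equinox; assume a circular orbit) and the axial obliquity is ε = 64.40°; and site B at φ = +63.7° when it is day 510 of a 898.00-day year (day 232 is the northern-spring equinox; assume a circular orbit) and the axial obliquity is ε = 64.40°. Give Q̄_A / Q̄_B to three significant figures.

— Configuration A (φ=+13.4°):
Solar longitude: λ_s = 360° × (304 − 232)/898.00 = 28.864°.
sin δ = sin 64.40° × sin 28.864° = 0.43535, so δ = +25.807°.
cos H₀ = −tan(+13.4°) tan(+25.807°) = -0.1152, H₀ = 1.6863 rad.
Bracket: H₀ sin φ sin δ + cos φ cos δ sin H₀ = 1.6863×0.23175×0.43535 + 0.97278×0.90026×0.99334 = 0.170135 + 0.869922 = 1.040057.
Q̄ = (S₀/π) × [bracket] = (270/π) × 1.040057 = 89.386 W/m².
— Configuration B (φ=+63.7°):
Solar longitude: λ_s = 360° × (510 − 232)/898.00 = 111.448°.
sin δ = sin 64.40° × sin 111.448° = 0.83938, so δ = +57.075°.
cos H₀ = −tan(+63.7°) tan(+57.075°) = -3.1246 ≤ −1 ⇒ polar day, H₀ = π.
Bracket: H₀ sin φ sin δ + cos φ cos δ sin H₀ = 3.1416×0.89649×0.83938 + 0.44307×0.54354×0.00000 = 2.364041 + 0.000000 = 2.364041.
Q̄ = (S₀/π) × [bracket] = (270/π) × 2.364041 = 203.17 W/m².
Ratio Q̄_A / Q̄_B = 89.386 / 203.17 = 0.4400.

Q̄_A / Q̄_B ≈ 0.440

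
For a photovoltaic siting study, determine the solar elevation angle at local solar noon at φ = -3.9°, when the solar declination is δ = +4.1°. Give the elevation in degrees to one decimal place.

82.0°

At local noon the hour angle is zero, so the zenith angle equals |φ − δ| = |-3.9° − (+4.100°)| = 8.000°.
Elevation = 90° − 8.000° = 82.0°.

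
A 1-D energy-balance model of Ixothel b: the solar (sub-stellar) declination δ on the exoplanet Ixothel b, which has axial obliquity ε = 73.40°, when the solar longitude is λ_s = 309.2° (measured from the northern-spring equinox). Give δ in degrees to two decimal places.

sin δ = sin ε · sin λ_s = sin 73.40° × sin 309.2° = -0.742647.
δ = arcsin(-0.742647) = -47.96°.

δ = -47.96°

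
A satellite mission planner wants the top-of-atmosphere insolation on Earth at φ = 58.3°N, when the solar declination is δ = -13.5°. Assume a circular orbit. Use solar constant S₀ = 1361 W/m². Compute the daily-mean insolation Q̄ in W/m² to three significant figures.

cos H₀ = −tan(+58.3°) tan(-13.500°) = 0.3887, H₀ = 1.1716 rad.
Bracket: H₀ sin φ sin δ + cos φ cos δ sin H₀ = 1.1716×0.85081×-0.23345 + 0.52547×0.97237×0.92136 = -0.232705 + 0.470770 = 0.238065.
Q̄ = (S₀/π) × [bracket] = (1361/π) × 0.238065 = 103.1 W/m².

Q̄ ≈ 103 W/m²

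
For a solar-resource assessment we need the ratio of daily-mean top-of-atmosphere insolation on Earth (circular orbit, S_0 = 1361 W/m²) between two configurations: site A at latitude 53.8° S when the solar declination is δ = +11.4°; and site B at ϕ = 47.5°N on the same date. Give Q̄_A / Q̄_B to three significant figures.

Q̄_A / Q̄_B ≈ 0.386

— Configuration A (ϕ=-53.8°):
cos h₀ = −tan(-53.8°) tan(+11.400°) = 0.2755, h₀ = 1.2917 rad.
Bracket: h₀ sin ϕ sin δ + cos ϕ cos δ sin h₀ = 1.2917×-0.80696×0.19766 + 0.59061×0.98027×0.96130 = -0.206031 + 0.556552 = 0.350521.
Q̄ = (S_0/π) × [bracket] = (1361/π) × 0.350521 = 151.85 W/m².
— Configuration B (ϕ=+47.5°):
cos h₀ = −tan(+47.5°) tan(+11.400°) = -0.2200, h₀ = 1.7927 rad.
Bracket: h₀ sin ϕ sin δ + cos ϕ cos δ sin h₀ = 1.7927×0.73728×0.19766 + 0.67559×0.98027×0.97549 = 0.261252 + 0.646029 = 0.907281.
Q̄ = (S_0/π) × [bracket] = (1361/π) × 0.907281 = 393.05 W/m².
Ratio Q̄_A / Q̄_B = 151.85 / 393.05 = 0.3863.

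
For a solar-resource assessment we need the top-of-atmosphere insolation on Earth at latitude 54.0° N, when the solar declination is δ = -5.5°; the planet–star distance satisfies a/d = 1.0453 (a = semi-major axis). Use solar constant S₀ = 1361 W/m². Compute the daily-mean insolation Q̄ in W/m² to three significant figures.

Q̄ ≈ 222 W/m²

cos H₀ = −tan(+54.0°) tan(-5.500°) = 0.1325, H₀ = 1.4379 rad.
Bracket: H₀ sin φ sin δ + cos φ cos δ sin H₀ = 1.4379×0.80902×-0.09585 + 0.58779×0.99540×0.99118 = -0.111501 + 0.579926 = 0.468425.
Inverse-square distance factor (a/d)² = 1.0453² = 1.092652.
Q̄ = (S₀/π) × 1.092652 × [bracket] = (1361/π) × 1.092652 × 0.468425 = 221.7 W/m².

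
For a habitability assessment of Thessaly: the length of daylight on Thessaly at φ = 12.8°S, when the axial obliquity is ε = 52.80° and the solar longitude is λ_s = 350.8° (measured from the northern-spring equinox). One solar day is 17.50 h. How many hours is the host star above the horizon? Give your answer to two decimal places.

8.91 h

Solar declination: sin δ = sin ε · sin λ_s = sin 52.80° × sin 350.8° = -0.12735, so δ = -7.316°.
cos H₀ = −tan φ · tan δ = −tan(-12.8°) × tan(-7.316°) = -0.0292, so H₀ = 1.6000 rad = 91.67°.
Daylight = 2H₀/(2π) × 17.50 h = (1.6000/π) × 17.50 = 8.91 h.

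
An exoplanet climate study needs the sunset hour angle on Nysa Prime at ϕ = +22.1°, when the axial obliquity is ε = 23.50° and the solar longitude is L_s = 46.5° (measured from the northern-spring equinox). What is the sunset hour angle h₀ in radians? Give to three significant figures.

h₀ = 1.69 rad

Solar declination: sin δ = sin ε · sin L_s = sin 23.50° × sin 46.5° = 0.28924, so δ = +16.813°.
cos h₀ = −tan ϕ · tan δ = −tan(+22.1°) × tan(+16.813°) = -0.1227, so h₀ = 1.6938 rad = 97.05°.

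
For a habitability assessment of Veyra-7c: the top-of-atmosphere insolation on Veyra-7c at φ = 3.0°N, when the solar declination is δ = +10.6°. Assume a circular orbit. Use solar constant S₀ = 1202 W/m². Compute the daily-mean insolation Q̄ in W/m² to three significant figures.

cos H₀ = −tan(+3.0°) tan(+10.600°) = -0.0098, H₀ = 1.5806 rad.
Bracket: H₀ sin φ sin δ + cos φ cos δ sin H₀ = 1.5806×0.05234×0.18395 + 0.99863×0.98294×0.99995 = 0.015218 + 0.981544 = 0.996762.
Q̄ = (S₀/π) × [bracket] = (1202/π) × 0.996762 = 381.4 W/m².

Q̄ ≈ 381 W/m²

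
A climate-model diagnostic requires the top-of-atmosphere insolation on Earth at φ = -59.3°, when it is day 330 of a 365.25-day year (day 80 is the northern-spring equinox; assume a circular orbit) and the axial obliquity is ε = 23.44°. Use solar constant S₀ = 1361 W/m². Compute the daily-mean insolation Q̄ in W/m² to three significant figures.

Q̄ ≈ 466 W/m²

Solar longitude: λ_s = 360° × (330 − 80)/365.25 = 246.407°.
sin δ = sin 23.44° × sin 246.407° = -0.36454, so δ = -21.379°.
cos H₀ = −tan(-59.3°) tan(-21.379°) = -0.6593, H₀ = 2.2907 rad.
Bracket: H₀ sin φ sin δ + cos φ cos δ sin H₀ = 2.2907×-0.85985×-0.36454 + 0.51054×0.93119×0.75186 = 0.718019 + 0.357442 = 1.075461.
Q̄ = (S₀/π) × [bracket] = (1361/π) × 1.075461 = 465.9 W/m².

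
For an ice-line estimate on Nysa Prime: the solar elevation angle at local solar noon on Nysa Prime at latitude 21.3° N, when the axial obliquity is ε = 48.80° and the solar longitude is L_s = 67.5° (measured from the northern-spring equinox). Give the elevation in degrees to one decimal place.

67.3°

Solar declination: sin δ = sin ε · sin L_s = sin 48.80° × sin 67.5° = 0.69514, so δ = +44.038°.
At local noon the hour angle is zero, so the zenith angle equals |ϕ − δ| = |+21.3° − (+44.038°)| = 22.738°.
Elevation = 90° − 22.738° = 67.3°.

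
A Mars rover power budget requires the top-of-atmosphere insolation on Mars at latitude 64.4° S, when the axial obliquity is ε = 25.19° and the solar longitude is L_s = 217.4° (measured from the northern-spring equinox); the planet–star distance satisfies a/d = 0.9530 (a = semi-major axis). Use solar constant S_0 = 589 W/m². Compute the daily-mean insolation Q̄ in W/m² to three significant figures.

Q̄ ≈ 145 W/m²

Solar declination: sin δ = sin ε · sin L_s = sin 25.19° × sin 217.4° = -0.25851, so δ = -14.982°.
cos h₀ = −tan(-64.4°) tan(-14.982°) = -0.5585, h₀ = 2.1634 rad.
Bracket: h₀ sin ϕ sin δ + cos ϕ cos δ sin h₀ = 2.1634×-0.90183×-0.25851 + 0.43209×0.96601×0.82948 = 0.504358 + 0.346228 = 0.850586.
Inverse-square distance factor (a/d)² = 0.9530² = 0.908209.
Q̄ = (S_0/π) × 0.908209 × [bracket] = (589/π) × 0.908209 × 0.850586 = 144.8 W/m².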